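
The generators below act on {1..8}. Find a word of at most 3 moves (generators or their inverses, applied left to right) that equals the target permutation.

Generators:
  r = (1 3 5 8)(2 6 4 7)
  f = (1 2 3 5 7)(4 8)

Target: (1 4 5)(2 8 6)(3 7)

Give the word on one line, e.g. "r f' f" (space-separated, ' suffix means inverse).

f' r'

  after f': (1 7 5 3 2)(4 8)
  after r': (1 4 5)(2 8 6)(3 7)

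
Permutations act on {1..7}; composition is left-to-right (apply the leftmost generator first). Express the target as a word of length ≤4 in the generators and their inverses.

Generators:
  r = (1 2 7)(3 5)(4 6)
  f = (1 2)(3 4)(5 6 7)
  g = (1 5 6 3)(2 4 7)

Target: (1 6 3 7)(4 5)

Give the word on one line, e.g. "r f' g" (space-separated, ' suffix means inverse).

r' f'

  after r': (1 7 2)(3 5)(4 6)
  after f': (1 6 3 7)(4 5)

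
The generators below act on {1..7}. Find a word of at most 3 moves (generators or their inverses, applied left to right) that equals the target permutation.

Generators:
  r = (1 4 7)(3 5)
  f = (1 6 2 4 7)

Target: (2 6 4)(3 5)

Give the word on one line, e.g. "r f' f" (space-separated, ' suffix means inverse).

  after f': (1 7 4 2 6)
  after r: (2 6 4)(3 5)

f' r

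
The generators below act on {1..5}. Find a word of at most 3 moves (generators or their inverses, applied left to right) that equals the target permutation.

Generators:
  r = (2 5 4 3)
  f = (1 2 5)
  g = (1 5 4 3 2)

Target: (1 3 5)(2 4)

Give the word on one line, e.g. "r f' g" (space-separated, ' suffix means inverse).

  after g': (1 2 3 4 5)
  after r': (1 3 5)(2 4)

g' r'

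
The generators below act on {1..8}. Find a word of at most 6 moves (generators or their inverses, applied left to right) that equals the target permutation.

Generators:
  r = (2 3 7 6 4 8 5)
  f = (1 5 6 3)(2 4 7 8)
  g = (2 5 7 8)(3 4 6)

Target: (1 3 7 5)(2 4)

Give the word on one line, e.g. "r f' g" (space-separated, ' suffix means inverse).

  after f': (1 3 6 5)(2 8 7 4)
  after g': (1 6 2 7 3 4 8 5)
  after r: (1 4 5)(2 6 3 8)
  after g': (1 3 7 5)(2 4)

f' g' r g'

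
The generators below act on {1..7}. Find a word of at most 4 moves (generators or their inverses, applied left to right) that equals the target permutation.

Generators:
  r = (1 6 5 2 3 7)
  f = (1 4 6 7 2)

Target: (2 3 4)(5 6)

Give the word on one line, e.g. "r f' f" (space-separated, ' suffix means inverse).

r f f f

  after r: (1 6 5 2 3 7)
  after f: (1 7 4 6 5)(2 3)
  after f: (1 2 3)(4 7 6 5)
  after f: (2 3 4)(5 6)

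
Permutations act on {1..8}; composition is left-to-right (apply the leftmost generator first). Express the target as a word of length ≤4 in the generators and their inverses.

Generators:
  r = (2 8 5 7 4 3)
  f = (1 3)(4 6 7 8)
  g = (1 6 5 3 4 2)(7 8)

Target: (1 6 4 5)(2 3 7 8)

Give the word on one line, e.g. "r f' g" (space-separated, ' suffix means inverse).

f g f

  after f: (1 3)(4 6 7 8)
  after g: (1 4 5 3 6 8 2)
  after f: (1 6 4 5)(2 3 7 8)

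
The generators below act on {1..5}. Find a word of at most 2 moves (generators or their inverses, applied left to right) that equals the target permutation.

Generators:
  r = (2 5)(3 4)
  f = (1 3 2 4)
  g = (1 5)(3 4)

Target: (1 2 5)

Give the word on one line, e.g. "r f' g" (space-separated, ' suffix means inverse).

  after g: (1 5)(3 4)
  after r': (1 2 5)

g r'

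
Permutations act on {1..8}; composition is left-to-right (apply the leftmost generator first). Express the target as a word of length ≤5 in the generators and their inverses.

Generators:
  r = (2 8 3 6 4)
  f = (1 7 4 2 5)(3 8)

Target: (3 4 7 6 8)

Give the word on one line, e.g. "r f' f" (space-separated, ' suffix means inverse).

  after f: (1 7 4 2 5)(3 8)
  after r': (1 7 6 3 2 5)
  after f': (3 4 7 6 8)

f r' f'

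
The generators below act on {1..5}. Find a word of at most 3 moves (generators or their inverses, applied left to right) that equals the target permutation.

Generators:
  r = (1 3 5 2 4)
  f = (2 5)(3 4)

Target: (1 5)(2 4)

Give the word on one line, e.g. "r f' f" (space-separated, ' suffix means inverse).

  after f: (2 5)(3 4)
  after r: (1 3)(4 5)
  after r: (1 5)(2 4)

f r r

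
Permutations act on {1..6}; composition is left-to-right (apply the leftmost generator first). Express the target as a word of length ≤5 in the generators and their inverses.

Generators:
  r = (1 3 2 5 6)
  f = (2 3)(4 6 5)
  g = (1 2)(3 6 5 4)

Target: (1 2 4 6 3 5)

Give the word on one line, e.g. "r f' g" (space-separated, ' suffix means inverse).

r' g' f g g

  after r': (1 6 5 2 3)
  after g': (1 3 2 4 5)
  after f: (1 2 6 5)
  after g: (2 5)(3 6 4)
  after g: (1 2 4 6 3 5)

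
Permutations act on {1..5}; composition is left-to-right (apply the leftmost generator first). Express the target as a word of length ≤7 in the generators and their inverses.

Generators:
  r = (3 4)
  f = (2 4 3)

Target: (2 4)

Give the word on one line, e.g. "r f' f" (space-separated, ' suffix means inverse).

  after f: (2 4 3)
  after f: (2 3 4)
  after r': (2 4)
  after r': (2 3 4)
  after r': (2 4)

f f r' r' r'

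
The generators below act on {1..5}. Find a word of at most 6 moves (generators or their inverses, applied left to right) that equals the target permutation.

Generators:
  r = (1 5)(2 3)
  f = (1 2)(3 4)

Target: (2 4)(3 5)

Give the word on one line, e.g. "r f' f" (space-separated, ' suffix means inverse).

  after r': (1 5)(2 3)
  after f': (1 5 2 4 3)
  after r: (2 4)(3 5)
  after f: (1 2 3 5 4)
  after f: (2 4)(3 5)

r' f' r f f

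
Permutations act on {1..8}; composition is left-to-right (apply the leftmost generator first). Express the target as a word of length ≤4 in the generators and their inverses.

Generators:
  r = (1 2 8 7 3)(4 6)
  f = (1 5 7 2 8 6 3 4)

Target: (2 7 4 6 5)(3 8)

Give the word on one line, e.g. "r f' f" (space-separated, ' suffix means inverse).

  after f: (1 5 7 2 8 6 3 4)
  after r': (1 5 8 4 3 6 7)
  after f': (2 7 4 6 5)(3 8)

f r' f'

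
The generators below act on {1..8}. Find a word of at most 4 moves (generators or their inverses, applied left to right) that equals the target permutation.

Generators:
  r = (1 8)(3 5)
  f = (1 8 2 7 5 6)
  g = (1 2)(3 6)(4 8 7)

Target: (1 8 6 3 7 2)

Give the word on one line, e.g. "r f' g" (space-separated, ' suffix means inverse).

  after r': (1 8)(3 5)
  after f': (2 8 6 5 3 7)
  after r: (1 8 6 3 7 2)

r' f' r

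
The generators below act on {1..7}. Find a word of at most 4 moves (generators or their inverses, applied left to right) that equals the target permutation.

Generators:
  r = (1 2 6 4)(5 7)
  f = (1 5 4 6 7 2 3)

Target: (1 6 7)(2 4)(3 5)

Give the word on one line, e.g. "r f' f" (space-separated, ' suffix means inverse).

f' f' r

  after f': (1 3 2 7 6 4 5)
  after f': (1 2 6 5 3 7 4)
  after r: (1 6 7)(2 4)(3 5)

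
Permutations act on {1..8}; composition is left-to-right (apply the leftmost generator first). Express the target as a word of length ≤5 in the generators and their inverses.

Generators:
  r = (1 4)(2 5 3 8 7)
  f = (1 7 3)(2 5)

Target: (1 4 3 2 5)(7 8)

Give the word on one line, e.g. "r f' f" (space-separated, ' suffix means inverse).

  after f': (1 3 7)(2 5)
  after f': (1 7 3)
  after f': (2 5)
  after r': (1 4)(3 5 7 8)
  after f': (1 4 3 2 5)(7 8)

f' f' f' r' f'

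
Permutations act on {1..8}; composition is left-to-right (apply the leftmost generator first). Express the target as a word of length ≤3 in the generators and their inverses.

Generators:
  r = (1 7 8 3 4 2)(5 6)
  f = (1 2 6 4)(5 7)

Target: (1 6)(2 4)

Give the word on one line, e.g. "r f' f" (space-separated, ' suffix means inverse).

f' f'

  after f': (1 4 6 2)(5 7)
  after f': (1 6)(2 4)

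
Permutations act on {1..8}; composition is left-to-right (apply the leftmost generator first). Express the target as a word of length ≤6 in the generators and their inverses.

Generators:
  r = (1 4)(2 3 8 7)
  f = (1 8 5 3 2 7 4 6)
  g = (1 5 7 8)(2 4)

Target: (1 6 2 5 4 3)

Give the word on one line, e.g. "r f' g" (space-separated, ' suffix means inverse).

  after r: (1 4)(2 3 8 7)
  after f: (1 6)(3 5)(4 8)
  after r': (1 6 4 3 5 2 7 8)
  after g': (1 6 2 5 4 3)

r f r' g'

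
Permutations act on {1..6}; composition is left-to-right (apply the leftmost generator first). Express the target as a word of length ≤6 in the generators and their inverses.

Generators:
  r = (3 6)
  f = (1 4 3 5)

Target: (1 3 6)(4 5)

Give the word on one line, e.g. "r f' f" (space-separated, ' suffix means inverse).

  after r: (3 6)
  after f': (1 5 3 6 4)
  after r: (1 5 6 4)
  after r: (1 5 3 6 4)
  after f': (1 3 6)(4 5)

r f' r r f'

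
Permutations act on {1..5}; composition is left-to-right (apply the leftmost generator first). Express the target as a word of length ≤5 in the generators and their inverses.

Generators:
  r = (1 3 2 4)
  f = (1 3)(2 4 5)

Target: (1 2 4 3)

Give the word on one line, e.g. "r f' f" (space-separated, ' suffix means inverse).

  after f: (1 3)(2 4 5)
  after r: (1 2)(4 5)
  after f': (1 5 2 3)
  after f': (1 4 2)
  after r': (1 2 4 3)

f r f' f' r'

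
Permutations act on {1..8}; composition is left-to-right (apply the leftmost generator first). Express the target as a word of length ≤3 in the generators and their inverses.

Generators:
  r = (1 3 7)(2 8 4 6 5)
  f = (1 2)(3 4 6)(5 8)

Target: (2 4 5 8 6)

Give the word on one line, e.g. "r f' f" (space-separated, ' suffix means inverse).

  after r': (1 7 3)(2 5 6 4 8)
  after r': (1 3 7)(2 6 8 5 4)
  after r': (2 4 5 8 6)

r' r' r'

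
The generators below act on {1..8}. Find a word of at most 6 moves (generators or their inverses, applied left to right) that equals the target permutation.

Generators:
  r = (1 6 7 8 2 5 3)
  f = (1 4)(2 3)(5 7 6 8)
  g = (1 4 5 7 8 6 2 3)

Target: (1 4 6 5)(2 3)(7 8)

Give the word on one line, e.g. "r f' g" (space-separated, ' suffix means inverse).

r g g r f'

  after r: (1 6 7 8 2 5 3)
  after g: (1 2 7 6 8 3 4 5)
  after g: (1 3 5 4 7 2 8)
  after r: (4 8 6 7 5)
  after f': (1 4 6 5)(2 3)(7 8)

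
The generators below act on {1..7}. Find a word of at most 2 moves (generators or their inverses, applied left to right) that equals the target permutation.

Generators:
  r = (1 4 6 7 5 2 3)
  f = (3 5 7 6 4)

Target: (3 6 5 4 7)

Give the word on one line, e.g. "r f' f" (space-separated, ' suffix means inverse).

f' f'

  after f': (3 4 6 7 5)
  after f': (3 6 5 4 7)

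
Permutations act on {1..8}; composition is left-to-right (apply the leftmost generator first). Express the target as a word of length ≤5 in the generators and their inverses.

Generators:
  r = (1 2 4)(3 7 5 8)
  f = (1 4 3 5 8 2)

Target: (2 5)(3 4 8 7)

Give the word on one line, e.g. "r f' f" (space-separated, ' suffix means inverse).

  after r: (1 2 4)(3 7 5 8)
  after f: (2 3 7 8 5)
  after r': (1 4 2 8 7 5)
  after f': (2 5)(3 4 8 7)

r f r' f'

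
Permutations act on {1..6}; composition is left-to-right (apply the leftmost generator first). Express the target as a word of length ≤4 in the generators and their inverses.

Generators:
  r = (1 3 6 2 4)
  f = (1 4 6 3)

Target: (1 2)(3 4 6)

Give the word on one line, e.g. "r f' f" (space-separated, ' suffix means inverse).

f' r r

  after f': (1 3 6 4)
  after r: (1 6)(2 4 3)
  after r: (1 2)(3 4 6)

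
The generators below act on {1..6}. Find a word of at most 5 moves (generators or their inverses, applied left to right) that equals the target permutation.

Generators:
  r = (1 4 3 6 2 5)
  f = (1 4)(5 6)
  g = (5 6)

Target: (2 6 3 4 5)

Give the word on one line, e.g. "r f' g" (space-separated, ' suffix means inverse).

  after g': (5 6)
  after f: (1 4)
  after r': (2 6 3 4 5)
  after f: (1 4 6 3)(2 5)
  after f: (2 6 3 4 5)

g' f r' f f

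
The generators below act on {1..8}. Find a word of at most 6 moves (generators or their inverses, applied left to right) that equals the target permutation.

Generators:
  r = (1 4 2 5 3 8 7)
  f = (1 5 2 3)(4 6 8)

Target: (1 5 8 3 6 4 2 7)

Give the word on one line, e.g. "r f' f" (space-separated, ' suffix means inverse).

f' r' f' f' r'

  after f': (1 3 2 5)(4 8 6)
  after r': (1 5 7 8 6)(3 4)
  after f': (2 5 7 6 3 8 4)
  after f': (1 3 6 2)(4 5 7)
  after r': (1 5 8 3 6 4 2 7)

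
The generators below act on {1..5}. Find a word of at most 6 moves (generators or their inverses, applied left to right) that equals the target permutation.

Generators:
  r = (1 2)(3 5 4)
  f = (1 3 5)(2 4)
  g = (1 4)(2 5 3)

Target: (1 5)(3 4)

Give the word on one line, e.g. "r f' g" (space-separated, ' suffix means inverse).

  after g': (1 4)(2 3 5)
  after f: (1 2 5 4 3)
  after r: (2 4 5 3)
  after f': (1 5)(3 4)

g' f r f'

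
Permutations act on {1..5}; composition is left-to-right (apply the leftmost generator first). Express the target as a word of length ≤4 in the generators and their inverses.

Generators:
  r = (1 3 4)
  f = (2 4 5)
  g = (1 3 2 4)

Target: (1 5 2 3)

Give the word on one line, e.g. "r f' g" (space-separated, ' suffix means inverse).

g' f

  after g': (1 4 2 3)
  after f: (1 5 2 3)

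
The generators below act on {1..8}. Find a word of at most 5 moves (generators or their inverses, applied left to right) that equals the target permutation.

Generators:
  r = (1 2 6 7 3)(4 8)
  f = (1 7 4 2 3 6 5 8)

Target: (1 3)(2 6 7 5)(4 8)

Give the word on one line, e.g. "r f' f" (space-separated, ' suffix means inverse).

  after f': (1 8 5 6 3 2 4 7)
  after r: (1 4 3 6)(2 8 5 7)
  after f': (1 7 4 2 5)(6 8)
  after r': (1 6 4)(2 5 3 7 8)
  after f': (1 3)(2 6 7 5)(4 8)

f' r f' r' f'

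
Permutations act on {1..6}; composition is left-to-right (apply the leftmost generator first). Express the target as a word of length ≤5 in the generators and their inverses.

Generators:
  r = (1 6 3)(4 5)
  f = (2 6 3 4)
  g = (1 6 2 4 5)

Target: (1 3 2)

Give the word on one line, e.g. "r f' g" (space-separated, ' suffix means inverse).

  after g': (1 5 4 2 6)
  after r': (1 4 2)(3 6)
  after f': (1 3 2)

g' r' f'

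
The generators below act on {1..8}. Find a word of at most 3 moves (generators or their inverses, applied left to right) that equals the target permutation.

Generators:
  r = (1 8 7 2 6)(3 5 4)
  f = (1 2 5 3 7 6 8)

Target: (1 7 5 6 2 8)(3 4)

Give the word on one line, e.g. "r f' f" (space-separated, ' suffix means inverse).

  after f': (1 8 6 7 3 5 2)
  after r: (1 7 5 6 2 8)(3 4)

f' r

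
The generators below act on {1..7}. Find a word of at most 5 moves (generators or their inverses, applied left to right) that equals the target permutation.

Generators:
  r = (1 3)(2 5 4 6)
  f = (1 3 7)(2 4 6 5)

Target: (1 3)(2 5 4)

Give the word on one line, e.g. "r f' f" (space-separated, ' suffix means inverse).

f f r f'

  after f: (1 3 7)(2 4 6 5)
  after f: (1 7 3)(2 6)(4 5)
  after r: (1 7)(5 6)
  after f': (1 3)(2 5 4)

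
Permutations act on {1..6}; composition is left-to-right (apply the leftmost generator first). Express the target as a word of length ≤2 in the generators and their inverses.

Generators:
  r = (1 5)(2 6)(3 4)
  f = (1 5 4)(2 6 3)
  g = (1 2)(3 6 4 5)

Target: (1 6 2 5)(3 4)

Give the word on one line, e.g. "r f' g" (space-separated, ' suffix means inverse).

  after g': (1 2)(3 5 4 6)
  after f: (1 6 2 5)(3 4)

g' f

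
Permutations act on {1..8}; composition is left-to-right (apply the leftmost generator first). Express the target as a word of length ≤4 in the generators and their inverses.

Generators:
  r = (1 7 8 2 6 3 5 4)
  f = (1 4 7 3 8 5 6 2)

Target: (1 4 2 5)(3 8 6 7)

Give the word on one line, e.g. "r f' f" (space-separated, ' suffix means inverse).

r f'

  after r: (1 7 8 2 6 3 5 4)
  after f': (1 4 2 5)(3 8 6 7)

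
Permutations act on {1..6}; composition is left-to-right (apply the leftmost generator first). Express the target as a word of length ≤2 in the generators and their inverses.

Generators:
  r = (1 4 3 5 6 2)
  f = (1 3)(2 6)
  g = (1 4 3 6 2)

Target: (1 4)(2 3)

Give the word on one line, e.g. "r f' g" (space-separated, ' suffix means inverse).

  after f: (1 3)(2 6)
  after g': (1 4)(2 3)

f g'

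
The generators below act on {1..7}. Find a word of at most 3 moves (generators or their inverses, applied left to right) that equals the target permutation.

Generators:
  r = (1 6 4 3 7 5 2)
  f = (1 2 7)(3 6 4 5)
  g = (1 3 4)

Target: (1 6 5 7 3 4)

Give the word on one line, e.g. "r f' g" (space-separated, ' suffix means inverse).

g' r f

  after g': (1 4 3)
  after r: (1 3 6 4 7 5 2)
  after f: (1 6 5 7 3 4)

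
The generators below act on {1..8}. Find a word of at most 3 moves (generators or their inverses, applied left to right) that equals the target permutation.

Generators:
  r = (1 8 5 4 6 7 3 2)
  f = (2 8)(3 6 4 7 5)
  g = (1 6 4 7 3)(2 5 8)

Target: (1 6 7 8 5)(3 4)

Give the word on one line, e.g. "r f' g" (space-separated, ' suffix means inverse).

  after f: (2 8)(3 6 4 7 5)
  after g: (1 6 7 8 5)(3 4)

f g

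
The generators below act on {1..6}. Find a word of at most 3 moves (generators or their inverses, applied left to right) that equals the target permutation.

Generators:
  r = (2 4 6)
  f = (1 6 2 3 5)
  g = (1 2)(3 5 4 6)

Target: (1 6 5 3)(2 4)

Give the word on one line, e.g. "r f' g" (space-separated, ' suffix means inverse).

g' f g'

  after g': (1 2)(3 6 4 5)
  after f: (1 3 2 6 4)
  after g': (1 6 5 3)(2 4)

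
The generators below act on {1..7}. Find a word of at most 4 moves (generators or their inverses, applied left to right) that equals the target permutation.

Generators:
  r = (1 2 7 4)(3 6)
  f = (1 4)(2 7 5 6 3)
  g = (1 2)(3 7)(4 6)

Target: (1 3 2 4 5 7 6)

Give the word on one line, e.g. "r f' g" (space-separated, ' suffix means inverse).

  after g': (1 2)(3 7)(4 6)
  after f': (1 3 2 4 5 7 6)

g' f'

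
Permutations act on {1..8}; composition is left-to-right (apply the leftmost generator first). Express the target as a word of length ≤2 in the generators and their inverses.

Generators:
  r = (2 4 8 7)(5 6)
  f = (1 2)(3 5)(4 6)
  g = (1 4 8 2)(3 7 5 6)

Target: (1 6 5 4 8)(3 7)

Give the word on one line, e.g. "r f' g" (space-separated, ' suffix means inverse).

  after g: (1 4 8 2)(3 7 5 6)
  after f: (1 6 5 4 8)(3 7)

g f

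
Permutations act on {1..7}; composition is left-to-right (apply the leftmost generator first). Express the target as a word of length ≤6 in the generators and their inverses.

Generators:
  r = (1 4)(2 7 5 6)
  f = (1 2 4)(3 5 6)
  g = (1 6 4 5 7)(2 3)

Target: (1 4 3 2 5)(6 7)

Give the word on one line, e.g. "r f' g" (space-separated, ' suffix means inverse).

  after f: (1 2 4)(3 5 6)
  after r': (1 6 3 7 2)
  after f: (1 3 7 4)(5 6)
  after g: (1 2 3)(4 6 7 5)
  after f: (1 4 3 2 5)(6 7)

f r' f g f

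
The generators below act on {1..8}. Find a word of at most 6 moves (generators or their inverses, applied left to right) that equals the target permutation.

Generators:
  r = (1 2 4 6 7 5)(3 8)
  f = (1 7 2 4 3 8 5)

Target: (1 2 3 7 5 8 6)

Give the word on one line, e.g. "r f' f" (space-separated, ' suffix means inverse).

f' f' r' f' r'

  after f': (1 5 8 3 4 2 7)
  after f': (1 8 4 7 5 3 2)
  after r': (1 3)(2 5 8)(4 6)
  after f': (1 4 6 2 8 7)(3 5)
  after r': (1 2 3 7 5 8 6)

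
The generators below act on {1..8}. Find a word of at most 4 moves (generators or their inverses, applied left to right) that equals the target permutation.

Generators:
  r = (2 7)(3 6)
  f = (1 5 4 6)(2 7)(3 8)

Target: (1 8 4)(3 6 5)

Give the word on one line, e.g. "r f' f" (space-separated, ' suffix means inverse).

f' r' f' r'

  after f': (1 6 4 5)(2 7)(3 8)
  after r': (1 3 8 6 4 5)
  after f': (1 8 4)(2 7)(5 6)
  after r': (1 8 4)(3 6 5)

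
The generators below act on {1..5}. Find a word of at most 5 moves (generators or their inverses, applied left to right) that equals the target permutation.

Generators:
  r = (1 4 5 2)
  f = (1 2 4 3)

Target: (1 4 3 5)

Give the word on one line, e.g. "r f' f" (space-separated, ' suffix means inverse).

r' f r' r' f

  after r': (1 2 5 4)
  after f: (1 4 2 5 3)
  after r': (2 4 5 3)
  after r': (1 2)(3 5)
  after f: (1 4 3 5)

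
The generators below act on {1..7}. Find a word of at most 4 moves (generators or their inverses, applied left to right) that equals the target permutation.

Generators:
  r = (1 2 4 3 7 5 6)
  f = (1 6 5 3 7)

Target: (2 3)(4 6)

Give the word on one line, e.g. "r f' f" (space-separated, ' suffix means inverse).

  after r': (1 6 5 7 3 4 2)
  after f: (1 5)(2 6 3 4)
  after r': (1 7 3 2 5 6 4)
  after f: (2 3)(4 6)

r' f r' f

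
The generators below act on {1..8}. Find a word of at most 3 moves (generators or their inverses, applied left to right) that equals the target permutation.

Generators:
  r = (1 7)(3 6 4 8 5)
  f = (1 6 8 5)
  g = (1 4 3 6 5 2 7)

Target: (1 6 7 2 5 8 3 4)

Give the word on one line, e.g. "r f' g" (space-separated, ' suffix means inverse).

  after f': (1 5 8 6)
  after g': (1 6 7 2 5 8 3 4)

f' g'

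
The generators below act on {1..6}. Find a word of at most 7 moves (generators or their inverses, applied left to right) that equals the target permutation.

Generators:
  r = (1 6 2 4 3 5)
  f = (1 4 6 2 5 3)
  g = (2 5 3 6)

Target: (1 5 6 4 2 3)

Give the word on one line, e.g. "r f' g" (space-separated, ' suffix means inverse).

f r' g r' f'

  after f: (1 4 6 2 5 3)
  after r': (1 2 3 5 4)
  after g: (1 5 4)(2 6)
  after r': (1 3 4 5 2)
  after f': (1 5 6 4 2 3)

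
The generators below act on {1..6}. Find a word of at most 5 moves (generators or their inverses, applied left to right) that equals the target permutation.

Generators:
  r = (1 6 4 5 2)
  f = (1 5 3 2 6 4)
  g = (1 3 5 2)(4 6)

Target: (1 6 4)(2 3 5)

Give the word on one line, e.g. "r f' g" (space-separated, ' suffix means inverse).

  after f': (1 4 6 2 3 5)
  after r': (1 6 5 2 3 4)
  after g: (1 4 3 6 2 5)
  after f: (2 3 4)
  after r: (1 6 4)(2 3 5)

f' r' g f r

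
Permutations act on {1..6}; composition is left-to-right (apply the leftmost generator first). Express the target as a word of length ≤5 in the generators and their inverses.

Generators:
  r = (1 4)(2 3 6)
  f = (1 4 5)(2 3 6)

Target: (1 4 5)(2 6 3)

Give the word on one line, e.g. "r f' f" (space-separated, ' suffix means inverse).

  after r: (1 4)(2 3 6)
  after f: (1 5)(2 6 3)
  after f: (4 5)
  after r': (1 4 5)(2 6 3)

r f f r'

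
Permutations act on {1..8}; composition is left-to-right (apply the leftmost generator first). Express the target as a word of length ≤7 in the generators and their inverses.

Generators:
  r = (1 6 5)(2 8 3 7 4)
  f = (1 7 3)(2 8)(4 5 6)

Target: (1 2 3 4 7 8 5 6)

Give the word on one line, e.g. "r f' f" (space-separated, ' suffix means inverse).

  after f': (1 3 7)(2 8)(4 6 5)
  after f': (1 7 3)(4 5 6)
  after r': (1 3 5)(2 4 6 7 8)
  after r': (1 8 4)(2 7)(3 6)
  after f: (1 2 3 4 7 8 5 6)

f' f' r' r' f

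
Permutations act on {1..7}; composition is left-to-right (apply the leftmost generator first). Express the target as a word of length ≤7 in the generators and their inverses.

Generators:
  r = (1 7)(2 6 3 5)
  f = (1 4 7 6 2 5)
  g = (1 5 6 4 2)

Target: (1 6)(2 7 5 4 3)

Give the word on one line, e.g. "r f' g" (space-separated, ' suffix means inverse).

  after r: (1 7)(2 6 3 5)
  after g: (1 7 5)(2 4)(3 6)
  after f': (1 4 6 3 7 2)
  after r: (1 4 3)(2 7 6 5)
  after g': (1 6)(2 7 5 4 3)

r g f' r g'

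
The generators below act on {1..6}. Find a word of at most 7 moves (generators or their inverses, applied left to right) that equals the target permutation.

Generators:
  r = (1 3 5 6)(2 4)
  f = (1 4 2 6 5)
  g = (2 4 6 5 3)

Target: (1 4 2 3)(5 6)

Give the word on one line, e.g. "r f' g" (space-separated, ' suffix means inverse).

r' g r f' r'

  after r': (1 6 5 3)(2 4)
  after g: (1 5 2 6 3)
  after r: (1 6 5 4 2)
  after f': (1 2 5)
  after r': (1 4 2 3)(5 6)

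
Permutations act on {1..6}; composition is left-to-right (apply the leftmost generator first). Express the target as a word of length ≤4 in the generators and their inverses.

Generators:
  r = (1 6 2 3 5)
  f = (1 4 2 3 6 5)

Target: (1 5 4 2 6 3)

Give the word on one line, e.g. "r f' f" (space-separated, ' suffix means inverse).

  after r: (1 6 2 3 5)
  after f: (1 5 4 2 6 3)

r f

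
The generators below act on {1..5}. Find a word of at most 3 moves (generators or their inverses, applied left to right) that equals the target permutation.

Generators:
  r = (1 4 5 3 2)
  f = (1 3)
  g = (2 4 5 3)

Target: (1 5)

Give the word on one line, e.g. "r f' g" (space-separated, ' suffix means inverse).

g f' g'

  after g: (2 4 5 3)
  after f': (1 3 2 4 5)
  after g': (1 5)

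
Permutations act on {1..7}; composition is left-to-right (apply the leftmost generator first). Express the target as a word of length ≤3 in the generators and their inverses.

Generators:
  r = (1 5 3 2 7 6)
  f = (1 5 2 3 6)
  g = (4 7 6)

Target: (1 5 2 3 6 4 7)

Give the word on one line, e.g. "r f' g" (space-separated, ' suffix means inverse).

g f

  after g: (4 7 6)
  after f: (1 5 2 3 6 4 7)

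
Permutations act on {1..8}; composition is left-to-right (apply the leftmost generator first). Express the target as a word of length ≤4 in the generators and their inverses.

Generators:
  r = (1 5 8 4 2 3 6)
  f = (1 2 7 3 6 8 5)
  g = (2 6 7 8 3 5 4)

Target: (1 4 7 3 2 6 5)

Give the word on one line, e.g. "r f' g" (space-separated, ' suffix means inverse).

r' g f' r'

  after r': (1 6 3 2 4 8 5)
  after g: (1 7 8 4 3 6 5)
  after f': (1 2)(4 7 6 8)
  after r': (1 4 7 3 2 6 5)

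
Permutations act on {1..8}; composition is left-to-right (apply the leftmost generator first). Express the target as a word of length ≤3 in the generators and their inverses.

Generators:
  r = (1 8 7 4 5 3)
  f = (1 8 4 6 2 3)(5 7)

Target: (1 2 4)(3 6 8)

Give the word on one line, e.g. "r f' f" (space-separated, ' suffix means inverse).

  after f': (1 3 2 6 4 8)(5 7)
  after f': (1 2 4)(3 6 8)

f' f'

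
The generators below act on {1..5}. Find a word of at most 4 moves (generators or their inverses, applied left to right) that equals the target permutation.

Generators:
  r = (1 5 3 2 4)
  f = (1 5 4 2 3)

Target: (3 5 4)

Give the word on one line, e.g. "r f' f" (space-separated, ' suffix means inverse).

f' f' r r

  after f': (1 3 2 4 5)
  after f': (1 2 5 3 4)
  after r: (1 4 5 2 3)
  after r: (3 5 4)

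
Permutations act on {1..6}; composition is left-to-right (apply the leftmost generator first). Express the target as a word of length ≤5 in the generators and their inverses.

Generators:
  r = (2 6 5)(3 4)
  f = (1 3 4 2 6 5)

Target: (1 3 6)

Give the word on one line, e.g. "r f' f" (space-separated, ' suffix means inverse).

  after r: (2 6 5)(3 4)
  after f: (1 3 2 5 6)
  after r': (1 4 3 5 2 6)
  after r': (1 3 6)

r f r' r'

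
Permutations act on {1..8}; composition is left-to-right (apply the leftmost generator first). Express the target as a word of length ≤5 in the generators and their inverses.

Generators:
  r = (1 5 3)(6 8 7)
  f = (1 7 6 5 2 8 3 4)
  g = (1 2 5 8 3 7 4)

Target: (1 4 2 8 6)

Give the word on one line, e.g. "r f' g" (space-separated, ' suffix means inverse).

r' g g

  after r': (1 3 5)(6 7 8)
  after g: (1 7 3 8 6 4)(2 5)
  after g: (1 4 2 8 6)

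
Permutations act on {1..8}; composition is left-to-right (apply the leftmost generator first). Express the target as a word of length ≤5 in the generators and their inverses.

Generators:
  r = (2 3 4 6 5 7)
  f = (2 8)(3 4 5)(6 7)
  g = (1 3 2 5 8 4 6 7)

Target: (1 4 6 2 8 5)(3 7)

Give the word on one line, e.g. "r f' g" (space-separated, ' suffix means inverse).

  after r: (2 3 4 6 5 7)
  after g: (1 3 6 8 4 7 5)
  after f: (1 4 6 2 8 5)(3 7)

r g f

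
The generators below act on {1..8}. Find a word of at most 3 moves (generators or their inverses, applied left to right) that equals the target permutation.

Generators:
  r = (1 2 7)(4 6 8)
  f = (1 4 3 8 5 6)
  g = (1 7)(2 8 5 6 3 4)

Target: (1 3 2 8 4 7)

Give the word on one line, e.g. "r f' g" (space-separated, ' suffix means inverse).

  after f': (1 6 5 8 3 4)
  after g: (1 3 2 8 4 7)

f' g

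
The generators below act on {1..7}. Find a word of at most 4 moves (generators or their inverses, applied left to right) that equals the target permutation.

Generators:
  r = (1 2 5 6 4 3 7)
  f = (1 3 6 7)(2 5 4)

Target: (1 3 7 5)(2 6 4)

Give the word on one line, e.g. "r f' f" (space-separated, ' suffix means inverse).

f' r'

  after f': (1 7 6 3)(2 4 5)
  after r': (1 3 7 5)(2 6 4)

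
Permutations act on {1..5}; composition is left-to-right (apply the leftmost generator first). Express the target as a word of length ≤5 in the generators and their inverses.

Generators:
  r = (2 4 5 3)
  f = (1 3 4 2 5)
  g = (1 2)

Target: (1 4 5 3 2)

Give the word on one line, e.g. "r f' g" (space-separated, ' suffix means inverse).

f' f' r' g' f

  after f': (1 5 2 4 3)
  after f': (1 2 3 5 4)
  after r': (1 3 4)(2 5)
  after g': (1 3 4 2 5)
  after f: (1 4 5 3 2)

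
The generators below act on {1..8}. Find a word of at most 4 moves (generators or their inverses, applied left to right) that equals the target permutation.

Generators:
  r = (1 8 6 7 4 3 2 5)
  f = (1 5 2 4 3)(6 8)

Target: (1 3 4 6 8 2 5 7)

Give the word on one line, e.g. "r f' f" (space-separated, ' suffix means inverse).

  after r': (1 5 2 3 4 7 6 8)
  after f: (1 2)(4 7 8 5)
  after r': (1 3 4 6 8 2 5 7)

r' f r'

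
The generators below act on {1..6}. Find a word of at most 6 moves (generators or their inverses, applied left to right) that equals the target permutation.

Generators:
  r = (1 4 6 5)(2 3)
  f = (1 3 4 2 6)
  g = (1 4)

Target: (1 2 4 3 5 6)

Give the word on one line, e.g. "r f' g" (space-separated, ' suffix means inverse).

  after f: (1 3 4 2 6)
  after g': (1 3)(2 6 4)
  after r': (1 2 4 3 5 6)
  after g: (1 2)(3 5 6 4)
  after g: (1 2 4 3 5 6)

f g' r' g g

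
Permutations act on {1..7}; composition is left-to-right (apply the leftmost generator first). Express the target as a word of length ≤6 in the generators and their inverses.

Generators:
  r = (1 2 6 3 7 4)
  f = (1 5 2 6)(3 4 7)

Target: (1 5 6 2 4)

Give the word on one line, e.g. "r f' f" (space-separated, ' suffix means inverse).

f' r' f' r'

  after f': (1 6 2 5)(3 7 4)
  after r': (1 2 5 4 6)
  after f': (1 5 3 7 4 2)
  after r': (1 5 6 2 4)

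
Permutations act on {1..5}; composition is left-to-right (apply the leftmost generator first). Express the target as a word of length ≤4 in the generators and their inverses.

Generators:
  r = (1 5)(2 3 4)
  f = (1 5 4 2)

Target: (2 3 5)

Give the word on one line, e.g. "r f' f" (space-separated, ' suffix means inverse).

r r f r

  after r: (1 5)(2 3 4)
  after r: (2 4 3)
  after f: (1 5 4 3)
  after r: (2 3 5)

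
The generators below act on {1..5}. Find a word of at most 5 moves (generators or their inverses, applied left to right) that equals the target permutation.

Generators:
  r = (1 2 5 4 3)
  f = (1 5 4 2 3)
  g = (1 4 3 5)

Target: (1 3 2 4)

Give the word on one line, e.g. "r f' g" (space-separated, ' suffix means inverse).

  after r': (1 3 4 5 2)
  after g': (1 4 3)(2 5)
  after r: (1 3 2 4)

r' g' r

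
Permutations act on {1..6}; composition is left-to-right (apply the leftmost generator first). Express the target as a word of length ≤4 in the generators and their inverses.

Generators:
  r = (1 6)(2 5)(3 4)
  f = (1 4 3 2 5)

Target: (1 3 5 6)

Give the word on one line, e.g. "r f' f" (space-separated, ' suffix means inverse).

  after f: (1 4 3 2 5)
  after r: (1 3 5 6)

f r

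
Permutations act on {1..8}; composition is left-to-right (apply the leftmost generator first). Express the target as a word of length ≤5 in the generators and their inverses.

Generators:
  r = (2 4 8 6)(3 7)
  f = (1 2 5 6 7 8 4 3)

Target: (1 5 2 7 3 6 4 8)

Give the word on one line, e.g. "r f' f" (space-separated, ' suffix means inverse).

r' f' f' r' f

  after r': (2 6 8 4)(3 7)
  after f': (1 3 6 7 4)(2 5)
  after f': (1 4 3 5)(7 8)
  after r': (1 2 6 8 3 5)(4 7)
  after f: (1 5 2 7 3 6 4 8)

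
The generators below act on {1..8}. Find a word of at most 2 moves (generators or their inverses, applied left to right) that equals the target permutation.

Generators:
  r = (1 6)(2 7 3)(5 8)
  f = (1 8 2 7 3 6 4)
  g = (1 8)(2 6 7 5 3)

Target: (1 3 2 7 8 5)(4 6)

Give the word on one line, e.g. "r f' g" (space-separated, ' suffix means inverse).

  after r': (1 6)(2 3 7)(5 8)
  after f': (1 3 2 7 8 5)(4 6)

r' f'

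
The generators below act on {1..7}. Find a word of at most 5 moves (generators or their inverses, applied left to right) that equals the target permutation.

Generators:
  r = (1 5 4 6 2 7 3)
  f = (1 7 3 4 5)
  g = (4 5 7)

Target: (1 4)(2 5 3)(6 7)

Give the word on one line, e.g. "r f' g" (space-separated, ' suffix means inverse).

  after r': (1 3 7 2 6 4 5)
  after r': (1 7 6 5 3 2 4)
  after g: (1 4)(2 5 3)(6 7)

r' r' g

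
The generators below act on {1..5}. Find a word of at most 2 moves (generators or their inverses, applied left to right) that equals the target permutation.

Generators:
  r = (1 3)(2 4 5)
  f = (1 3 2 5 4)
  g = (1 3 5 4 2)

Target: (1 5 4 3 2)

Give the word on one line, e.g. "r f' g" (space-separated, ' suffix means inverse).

f' g'

  after f': (1 4 5 2 3)
  after g': (1 5 4 3 2)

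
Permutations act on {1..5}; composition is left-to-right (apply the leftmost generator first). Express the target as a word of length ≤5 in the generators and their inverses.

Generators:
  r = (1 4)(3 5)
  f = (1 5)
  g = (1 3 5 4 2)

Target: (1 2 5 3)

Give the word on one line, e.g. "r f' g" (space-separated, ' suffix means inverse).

  after f': (1 5)
  after r: (1 3 5 4)
  after g': (2 4)
  after g': (1 2 5 3)

f' r g' g'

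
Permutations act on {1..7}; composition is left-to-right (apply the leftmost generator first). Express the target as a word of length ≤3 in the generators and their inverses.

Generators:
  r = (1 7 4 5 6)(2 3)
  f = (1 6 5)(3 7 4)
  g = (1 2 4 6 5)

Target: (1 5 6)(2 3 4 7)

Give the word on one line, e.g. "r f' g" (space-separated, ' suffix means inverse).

r' g

  after r': (1 6 5 4 7)(2 3)
  after g: (1 5 6)(2 3 4 7)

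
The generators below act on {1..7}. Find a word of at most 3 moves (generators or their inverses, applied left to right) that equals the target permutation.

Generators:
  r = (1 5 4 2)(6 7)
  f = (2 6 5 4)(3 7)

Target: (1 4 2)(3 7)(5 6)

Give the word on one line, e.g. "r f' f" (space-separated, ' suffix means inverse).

f' r' r'

  after f': (2 4 5 6)(3 7)
  after r': (1 2 5 7 3 6 4)
  after r': (1 4 2)(3 7)(5 6)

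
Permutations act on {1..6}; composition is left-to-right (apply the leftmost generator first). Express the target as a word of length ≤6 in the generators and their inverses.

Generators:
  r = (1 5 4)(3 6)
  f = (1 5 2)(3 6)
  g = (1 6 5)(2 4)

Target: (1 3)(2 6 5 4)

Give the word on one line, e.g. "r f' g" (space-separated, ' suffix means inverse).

  after g: (1 6 5)(2 4)
  after r': (1 3 6)(2 5 4)
  after g: (1 3 5 2)
  after g: (1 3)(2 6 5 4)

g r' g g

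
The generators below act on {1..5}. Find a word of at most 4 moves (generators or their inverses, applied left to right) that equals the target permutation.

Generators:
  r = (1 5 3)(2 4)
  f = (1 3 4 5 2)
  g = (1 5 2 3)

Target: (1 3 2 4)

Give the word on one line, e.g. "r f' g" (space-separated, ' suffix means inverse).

  after g': (1 3 2 5)
  after g': (1 2)(3 5)
  after f': (1 5)(3 4)
  after r: (1 3 2 4)

g' g' f' r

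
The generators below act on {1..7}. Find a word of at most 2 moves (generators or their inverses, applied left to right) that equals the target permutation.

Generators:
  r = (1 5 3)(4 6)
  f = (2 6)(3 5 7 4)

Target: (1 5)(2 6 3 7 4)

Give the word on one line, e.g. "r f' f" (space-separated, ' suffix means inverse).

r' f

  after r': (1 3 5)(4 6)
  after f: (1 5)(2 6 3 7 4)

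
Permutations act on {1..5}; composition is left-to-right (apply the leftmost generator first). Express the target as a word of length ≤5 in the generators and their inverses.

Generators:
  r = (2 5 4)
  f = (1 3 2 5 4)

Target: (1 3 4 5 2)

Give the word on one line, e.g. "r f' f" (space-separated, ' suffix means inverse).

  after r': (2 4 5)
  after f: (1 3 2)
  after r': (1 3 4 5 2)

r' f r'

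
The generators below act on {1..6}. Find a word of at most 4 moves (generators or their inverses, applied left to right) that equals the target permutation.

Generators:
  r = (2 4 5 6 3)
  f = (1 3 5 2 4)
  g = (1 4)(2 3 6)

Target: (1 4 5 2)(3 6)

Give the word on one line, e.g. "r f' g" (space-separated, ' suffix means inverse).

r' f'

  after r': (2 3 6 5 4)
  after f': (1 4 5 2)(3 6)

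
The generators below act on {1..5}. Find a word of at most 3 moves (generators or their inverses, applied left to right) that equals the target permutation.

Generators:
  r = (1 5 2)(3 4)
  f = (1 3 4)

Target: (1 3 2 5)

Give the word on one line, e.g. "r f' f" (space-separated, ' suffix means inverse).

  after f': (1 4 3)
  after r': (1 3 2 5)

f' r'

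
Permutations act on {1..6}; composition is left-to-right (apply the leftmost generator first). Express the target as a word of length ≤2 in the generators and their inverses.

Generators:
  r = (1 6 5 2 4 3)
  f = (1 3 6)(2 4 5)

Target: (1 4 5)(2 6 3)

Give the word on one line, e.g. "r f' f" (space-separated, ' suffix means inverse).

  after r': (1 3 4 2 5 6)
  after r': (1 4 5)(2 6 3)

r' r'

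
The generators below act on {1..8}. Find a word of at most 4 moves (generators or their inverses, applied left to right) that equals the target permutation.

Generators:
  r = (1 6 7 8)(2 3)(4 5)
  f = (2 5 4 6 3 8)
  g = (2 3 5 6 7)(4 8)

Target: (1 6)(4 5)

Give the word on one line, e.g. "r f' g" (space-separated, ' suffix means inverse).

  after g: (2 3 5 6 7)(4 8)
  after r': (1 8 5)(3 4 7)
  after r': (1 7 2 3 5 8 4 6)
  after g': (1 6)(4 5)

g r' r' g'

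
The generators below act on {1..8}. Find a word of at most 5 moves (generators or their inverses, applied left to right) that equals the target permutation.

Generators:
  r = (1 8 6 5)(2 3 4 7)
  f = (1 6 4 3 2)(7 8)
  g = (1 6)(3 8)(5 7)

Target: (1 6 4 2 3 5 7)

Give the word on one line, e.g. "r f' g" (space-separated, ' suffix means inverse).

  after r: (1 8 6 5)(2 3 4 7)
  after f': (1 7 3 6 5 2 4 8)
  after g: (1 5 2 4 3)(6 7 8)
  after r': (1 6 4 2 3 5 7)

r f' g r'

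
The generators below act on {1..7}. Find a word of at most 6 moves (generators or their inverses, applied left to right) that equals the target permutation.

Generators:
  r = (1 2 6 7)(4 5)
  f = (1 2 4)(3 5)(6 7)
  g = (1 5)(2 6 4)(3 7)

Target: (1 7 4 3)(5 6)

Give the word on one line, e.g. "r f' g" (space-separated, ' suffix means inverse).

  after f: (1 2 4)(3 5)(6 7)
  after g: (1 6 3)(4 5 7)
  after f: (1 7)(2 4 3)(5 6)
  after f: (1 6 3 4 5 7 2)
  after f: (1 7 4 3)(5 6)

f g f f f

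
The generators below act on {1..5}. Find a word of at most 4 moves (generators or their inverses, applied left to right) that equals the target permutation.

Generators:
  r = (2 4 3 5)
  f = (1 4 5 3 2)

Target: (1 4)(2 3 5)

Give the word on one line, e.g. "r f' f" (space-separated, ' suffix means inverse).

r' f

  after r': (2 5 3 4)
  after f: (1 4)(2 3 5)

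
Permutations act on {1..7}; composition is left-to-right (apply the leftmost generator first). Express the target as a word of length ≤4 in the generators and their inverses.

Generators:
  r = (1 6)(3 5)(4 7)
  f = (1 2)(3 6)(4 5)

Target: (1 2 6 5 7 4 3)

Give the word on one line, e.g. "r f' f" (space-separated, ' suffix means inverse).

f' r

  after f': (1 2)(3 6)(4 5)
  after r: (1 2 6 5 7 4 3)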